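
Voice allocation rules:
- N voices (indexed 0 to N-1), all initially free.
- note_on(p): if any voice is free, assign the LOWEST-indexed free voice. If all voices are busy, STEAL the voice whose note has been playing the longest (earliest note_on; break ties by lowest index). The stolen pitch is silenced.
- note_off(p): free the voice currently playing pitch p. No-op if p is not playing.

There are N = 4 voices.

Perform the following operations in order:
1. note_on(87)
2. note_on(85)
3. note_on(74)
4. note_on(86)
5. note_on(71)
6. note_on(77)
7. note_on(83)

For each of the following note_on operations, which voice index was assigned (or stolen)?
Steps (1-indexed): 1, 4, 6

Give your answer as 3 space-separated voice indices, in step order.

Op 1: note_on(87): voice 0 is free -> assigned | voices=[87 - - -]
Op 2: note_on(85): voice 1 is free -> assigned | voices=[87 85 - -]
Op 3: note_on(74): voice 2 is free -> assigned | voices=[87 85 74 -]
Op 4: note_on(86): voice 3 is free -> assigned | voices=[87 85 74 86]
Op 5: note_on(71): all voices busy, STEAL voice 0 (pitch 87, oldest) -> assign | voices=[71 85 74 86]
Op 6: note_on(77): all voices busy, STEAL voice 1 (pitch 85, oldest) -> assign | voices=[71 77 74 86]
Op 7: note_on(83): all voices busy, STEAL voice 2 (pitch 74, oldest) -> assign | voices=[71 77 83 86]

Answer: 0 3 1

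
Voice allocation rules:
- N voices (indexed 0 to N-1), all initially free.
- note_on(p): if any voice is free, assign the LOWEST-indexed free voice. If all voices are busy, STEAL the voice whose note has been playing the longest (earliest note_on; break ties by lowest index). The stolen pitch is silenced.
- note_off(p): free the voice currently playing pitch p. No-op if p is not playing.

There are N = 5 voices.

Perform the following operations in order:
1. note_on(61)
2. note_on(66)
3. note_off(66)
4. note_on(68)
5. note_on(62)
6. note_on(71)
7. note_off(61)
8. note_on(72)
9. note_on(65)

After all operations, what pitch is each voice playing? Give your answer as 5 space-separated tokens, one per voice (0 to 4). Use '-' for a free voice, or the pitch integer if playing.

Answer: 72 68 62 71 65

Derivation:
Op 1: note_on(61): voice 0 is free -> assigned | voices=[61 - - - -]
Op 2: note_on(66): voice 1 is free -> assigned | voices=[61 66 - - -]
Op 3: note_off(66): free voice 1 | voices=[61 - - - -]
Op 4: note_on(68): voice 1 is free -> assigned | voices=[61 68 - - -]
Op 5: note_on(62): voice 2 is free -> assigned | voices=[61 68 62 - -]
Op 6: note_on(71): voice 3 is free -> assigned | voices=[61 68 62 71 -]
Op 7: note_off(61): free voice 0 | voices=[- 68 62 71 -]
Op 8: note_on(72): voice 0 is free -> assigned | voices=[72 68 62 71 -]
Op 9: note_on(65): voice 4 is free -> assigned | voices=[72 68 62 71 65]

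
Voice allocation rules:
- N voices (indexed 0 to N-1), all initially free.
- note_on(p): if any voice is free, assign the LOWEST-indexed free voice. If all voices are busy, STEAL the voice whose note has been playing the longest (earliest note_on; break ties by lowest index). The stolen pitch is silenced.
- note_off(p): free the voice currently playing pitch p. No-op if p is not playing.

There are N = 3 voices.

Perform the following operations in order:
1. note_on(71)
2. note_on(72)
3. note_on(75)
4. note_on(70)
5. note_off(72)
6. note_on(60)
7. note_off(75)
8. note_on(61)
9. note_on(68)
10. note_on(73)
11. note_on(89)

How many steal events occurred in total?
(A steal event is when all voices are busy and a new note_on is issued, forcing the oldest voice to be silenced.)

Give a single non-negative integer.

Answer: 4

Derivation:
Op 1: note_on(71): voice 0 is free -> assigned | voices=[71 - -]
Op 2: note_on(72): voice 1 is free -> assigned | voices=[71 72 -]
Op 3: note_on(75): voice 2 is free -> assigned | voices=[71 72 75]
Op 4: note_on(70): all voices busy, STEAL voice 0 (pitch 71, oldest) -> assign | voices=[70 72 75]
Op 5: note_off(72): free voice 1 | voices=[70 - 75]
Op 6: note_on(60): voice 1 is free -> assigned | voices=[70 60 75]
Op 7: note_off(75): free voice 2 | voices=[70 60 -]
Op 8: note_on(61): voice 2 is free -> assigned | voices=[70 60 61]
Op 9: note_on(68): all voices busy, STEAL voice 0 (pitch 70, oldest) -> assign | voices=[68 60 61]
Op 10: note_on(73): all voices busy, STEAL voice 1 (pitch 60, oldest) -> assign | voices=[68 73 61]
Op 11: note_on(89): all voices busy, STEAL voice 2 (pitch 61, oldest) -> assign | voices=[68 73 89]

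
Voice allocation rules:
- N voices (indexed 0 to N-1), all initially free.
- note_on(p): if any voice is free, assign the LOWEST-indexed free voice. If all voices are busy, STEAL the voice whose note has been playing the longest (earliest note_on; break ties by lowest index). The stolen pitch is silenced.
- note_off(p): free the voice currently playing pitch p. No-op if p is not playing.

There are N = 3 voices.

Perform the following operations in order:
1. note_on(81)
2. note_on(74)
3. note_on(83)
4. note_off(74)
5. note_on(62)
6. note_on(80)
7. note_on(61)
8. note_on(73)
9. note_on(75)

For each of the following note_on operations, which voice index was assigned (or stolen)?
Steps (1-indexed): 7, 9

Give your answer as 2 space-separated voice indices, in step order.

Answer: 2 0

Derivation:
Op 1: note_on(81): voice 0 is free -> assigned | voices=[81 - -]
Op 2: note_on(74): voice 1 is free -> assigned | voices=[81 74 -]
Op 3: note_on(83): voice 2 is free -> assigned | voices=[81 74 83]
Op 4: note_off(74): free voice 1 | voices=[81 - 83]
Op 5: note_on(62): voice 1 is free -> assigned | voices=[81 62 83]
Op 6: note_on(80): all voices busy, STEAL voice 0 (pitch 81, oldest) -> assign | voices=[80 62 83]
Op 7: note_on(61): all voices busy, STEAL voice 2 (pitch 83, oldest) -> assign | voices=[80 62 61]
Op 8: note_on(73): all voices busy, STEAL voice 1 (pitch 62, oldest) -> assign | voices=[80 73 61]
Op 9: note_on(75): all voices busy, STEAL voice 0 (pitch 80, oldest) -> assign | voices=[75 73 61]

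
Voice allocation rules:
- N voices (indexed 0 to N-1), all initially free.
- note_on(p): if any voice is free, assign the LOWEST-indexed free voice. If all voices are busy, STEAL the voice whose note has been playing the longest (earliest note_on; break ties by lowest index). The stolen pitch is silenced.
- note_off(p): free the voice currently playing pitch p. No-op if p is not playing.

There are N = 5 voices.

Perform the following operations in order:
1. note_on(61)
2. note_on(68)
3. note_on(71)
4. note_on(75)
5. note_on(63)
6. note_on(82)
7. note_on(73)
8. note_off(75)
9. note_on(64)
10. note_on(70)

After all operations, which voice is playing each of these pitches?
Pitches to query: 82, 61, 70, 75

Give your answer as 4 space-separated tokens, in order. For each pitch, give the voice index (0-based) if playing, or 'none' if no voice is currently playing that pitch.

Answer: 0 none 2 none

Derivation:
Op 1: note_on(61): voice 0 is free -> assigned | voices=[61 - - - -]
Op 2: note_on(68): voice 1 is free -> assigned | voices=[61 68 - - -]
Op 3: note_on(71): voice 2 is free -> assigned | voices=[61 68 71 - -]
Op 4: note_on(75): voice 3 is free -> assigned | voices=[61 68 71 75 -]
Op 5: note_on(63): voice 4 is free -> assigned | voices=[61 68 71 75 63]
Op 6: note_on(82): all voices busy, STEAL voice 0 (pitch 61, oldest) -> assign | voices=[82 68 71 75 63]
Op 7: note_on(73): all voices busy, STEAL voice 1 (pitch 68, oldest) -> assign | voices=[82 73 71 75 63]
Op 8: note_off(75): free voice 3 | voices=[82 73 71 - 63]
Op 9: note_on(64): voice 3 is free -> assigned | voices=[82 73 71 64 63]
Op 10: note_on(70): all voices busy, STEAL voice 2 (pitch 71, oldest) -> assign | voices=[82 73 70 64 63]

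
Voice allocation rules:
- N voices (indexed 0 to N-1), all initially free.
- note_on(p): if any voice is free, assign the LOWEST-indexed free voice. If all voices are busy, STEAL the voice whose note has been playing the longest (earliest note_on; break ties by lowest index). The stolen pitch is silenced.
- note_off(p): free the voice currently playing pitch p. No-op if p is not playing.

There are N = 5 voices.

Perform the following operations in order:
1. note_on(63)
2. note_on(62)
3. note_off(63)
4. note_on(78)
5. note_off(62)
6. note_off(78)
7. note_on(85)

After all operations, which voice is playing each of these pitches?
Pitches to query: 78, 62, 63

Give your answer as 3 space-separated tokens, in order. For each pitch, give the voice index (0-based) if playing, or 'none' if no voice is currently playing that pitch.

Op 1: note_on(63): voice 0 is free -> assigned | voices=[63 - - - -]
Op 2: note_on(62): voice 1 is free -> assigned | voices=[63 62 - - -]
Op 3: note_off(63): free voice 0 | voices=[- 62 - - -]
Op 4: note_on(78): voice 0 is free -> assigned | voices=[78 62 - - -]
Op 5: note_off(62): free voice 1 | voices=[78 - - - -]
Op 6: note_off(78): free voice 0 | voices=[- - - - -]
Op 7: note_on(85): voice 0 is free -> assigned | voices=[85 - - - -]

Answer: none none none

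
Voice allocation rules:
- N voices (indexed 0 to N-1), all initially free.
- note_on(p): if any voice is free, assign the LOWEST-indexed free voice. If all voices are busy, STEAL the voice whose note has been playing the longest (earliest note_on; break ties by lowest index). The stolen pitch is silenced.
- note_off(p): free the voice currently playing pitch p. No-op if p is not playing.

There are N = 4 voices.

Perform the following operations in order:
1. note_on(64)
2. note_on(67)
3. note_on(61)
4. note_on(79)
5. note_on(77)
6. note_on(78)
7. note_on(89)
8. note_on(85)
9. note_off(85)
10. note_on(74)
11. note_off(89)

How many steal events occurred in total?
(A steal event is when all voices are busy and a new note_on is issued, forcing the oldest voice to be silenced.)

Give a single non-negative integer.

Op 1: note_on(64): voice 0 is free -> assigned | voices=[64 - - -]
Op 2: note_on(67): voice 1 is free -> assigned | voices=[64 67 - -]
Op 3: note_on(61): voice 2 is free -> assigned | voices=[64 67 61 -]
Op 4: note_on(79): voice 3 is free -> assigned | voices=[64 67 61 79]
Op 5: note_on(77): all voices busy, STEAL voice 0 (pitch 64, oldest) -> assign | voices=[77 67 61 79]
Op 6: note_on(78): all voices busy, STEAL voice 1 (pitch 67, oldest) -> assign | voices=[77 78 61 79]
Op 7: note_on(89): all voices busy, STEAL voice 2 (pitch 61, oldest) -> assign | voices=[77 78 89 79]
Op 8: note_on(85): all voices busy, STEAL voice 3 (pitch 79, oldest) -> assign | voices=[77 78 89 85]
Op 9: note_off(85): free voice 3 | voices=[77 78 89 -]
Op 10: note_on(74): voice 3 is free -> assigned | voices=[77 78 89 74]
Op 11: note_off(89): free voice 2 | voices=[77 78 - 74]

Answer: 4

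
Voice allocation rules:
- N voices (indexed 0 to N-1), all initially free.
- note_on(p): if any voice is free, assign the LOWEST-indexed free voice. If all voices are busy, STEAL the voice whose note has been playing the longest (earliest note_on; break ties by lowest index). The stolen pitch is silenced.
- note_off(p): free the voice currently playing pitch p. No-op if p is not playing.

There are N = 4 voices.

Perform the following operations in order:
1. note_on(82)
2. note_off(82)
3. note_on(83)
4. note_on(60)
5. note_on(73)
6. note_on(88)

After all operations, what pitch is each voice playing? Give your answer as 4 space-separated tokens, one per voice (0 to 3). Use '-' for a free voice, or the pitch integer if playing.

Op 1: note_on(82): voice 0 is free -> assigned | voices=[82 - - -]
Op 2: note_off(82): free voice 0 | voices=[- - - -]
Op 3: note_on(83): voice 0 is free -> assigned | voices=[83 - - -]
Op 4: note_on(60): voice 1 is free -> assigned | voices=[83 60 - -]
Op 5: note_on(73): voice 2 is free -> assigned | voices=[83 60 73 -]
Op 6: note_on(88): voice 3 is free -> assigned | voices=[83 60 73 88]

Answer: 83 60 73 88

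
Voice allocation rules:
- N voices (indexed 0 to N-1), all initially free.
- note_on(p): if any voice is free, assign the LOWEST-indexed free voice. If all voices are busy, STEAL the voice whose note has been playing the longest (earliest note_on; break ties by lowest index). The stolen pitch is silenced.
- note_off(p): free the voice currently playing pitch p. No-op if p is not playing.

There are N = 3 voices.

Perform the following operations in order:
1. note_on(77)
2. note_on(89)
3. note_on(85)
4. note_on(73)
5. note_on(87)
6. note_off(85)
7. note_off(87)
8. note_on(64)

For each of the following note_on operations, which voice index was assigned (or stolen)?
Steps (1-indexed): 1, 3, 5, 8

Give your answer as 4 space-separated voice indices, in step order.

Op 1: note_on(77): voice 0 is free -> assigned | voices=[77 - -]
Op 2: note_on(89): voice 1 is free -> assigned | voices=[77 89 -]
Op 3: note_on(85): voice 2 is free -> assigned | voices=[77 89 85]
Op 4: note_on(73): all voices busy, STEAL voice 0 (pitch 77, oldest) -> assign | voices=[73 89 85]
Op 5: note_on(87): all voices busy, STEAL voice 1 (pitch 89, oldest) -> assign | voices=[73 87 85]
Op 6: note_off(85): free voice 2 | voices=[73 87 -]
Op 7: note_off(87): free voice 1 | voices=[73 - -]
Op 8: note_on(64): voice 1 is free -> assigned | voices=[73 64 -]

Answer: 0 2 1 1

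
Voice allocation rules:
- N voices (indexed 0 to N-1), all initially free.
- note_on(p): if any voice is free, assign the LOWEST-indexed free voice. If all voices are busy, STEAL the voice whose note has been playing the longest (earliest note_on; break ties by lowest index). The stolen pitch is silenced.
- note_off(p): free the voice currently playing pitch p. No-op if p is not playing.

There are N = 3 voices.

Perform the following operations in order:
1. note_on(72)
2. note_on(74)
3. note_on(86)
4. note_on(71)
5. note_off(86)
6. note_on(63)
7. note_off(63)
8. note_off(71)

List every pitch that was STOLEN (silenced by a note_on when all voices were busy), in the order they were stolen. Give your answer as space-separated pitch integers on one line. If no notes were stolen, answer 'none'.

Answer: 72

Derivation:
Op 1: note_on(72): voice 0 is free -> assigned | voices=[72 - -]
Op 2: note_on(74): voice 1 is free -> assigned | voices=[72 74 -]
Op 3: note_on(86): voice 2 is free -> assigned | voices=[72 74 86]
Op 4: note_on(71): all voices busy, STEAL voice 0 (pitch 72, oldest) -> assign | voices=[71 74 86]
Op 5: note_off(86): free voice 2 | voices=[71 74 -]
Op 6: note_on(63): voice 2 is free -> assigned | voices=[71 74 63]
Op 7: note_off(63): free voice 2 | voices=[71 74 -]
Op 8: note_off(71): free voice 0 | voices=[- 74 -]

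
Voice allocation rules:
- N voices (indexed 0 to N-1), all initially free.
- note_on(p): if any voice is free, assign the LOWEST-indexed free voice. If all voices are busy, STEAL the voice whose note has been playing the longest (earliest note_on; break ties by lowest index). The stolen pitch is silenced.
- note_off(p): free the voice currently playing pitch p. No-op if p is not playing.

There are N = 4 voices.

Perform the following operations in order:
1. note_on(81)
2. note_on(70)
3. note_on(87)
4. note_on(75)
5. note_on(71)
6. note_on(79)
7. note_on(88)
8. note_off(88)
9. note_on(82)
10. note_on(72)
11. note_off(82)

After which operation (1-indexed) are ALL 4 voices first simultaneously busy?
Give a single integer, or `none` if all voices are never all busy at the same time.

Op 1: note_on(81): voice 0 is free -> assigned | voices=[81 - - -]
Op 2: note_on(70): voice 1 is free -> assigned | voices=[81 70 - -]
Op 3: note_on(87): voice 2 is free -> assigned | voices=[81 70 87 -]
Op 4: note_on(75): voice 3 is free -> assigned | voices=[81 70 87 75]
Op 5: note_on(71): all voices busy, STEAL voice 0 (pitch 81, oldest) -> assign | voices=[71 70 87 75]
Op 6: note_on(79): all voices busy, STEAL voice 1 (pitch 70, oldest) -> assign | voices=[71 79 87 75]
Op 7: note_on(88): all voices busy, STEAL voice 2 (pitch 87, oldest) -> assign | voices=[71 79 88 75]
Op 8: note_off(88): free voice 2 | voices=[71 79 - 75]
Op 9: note_on(82): voice 2 is free -> assigned | voices=[71 79 82 75]
Op 10: note_on(72): all voices busy, STEAL voice 3 (pitch 75, oldest) -> assign | voices=[71 79 82 72]
Op 11: note_off(82): free voice 2 | voices=[71 79 - 72]

Answer: 4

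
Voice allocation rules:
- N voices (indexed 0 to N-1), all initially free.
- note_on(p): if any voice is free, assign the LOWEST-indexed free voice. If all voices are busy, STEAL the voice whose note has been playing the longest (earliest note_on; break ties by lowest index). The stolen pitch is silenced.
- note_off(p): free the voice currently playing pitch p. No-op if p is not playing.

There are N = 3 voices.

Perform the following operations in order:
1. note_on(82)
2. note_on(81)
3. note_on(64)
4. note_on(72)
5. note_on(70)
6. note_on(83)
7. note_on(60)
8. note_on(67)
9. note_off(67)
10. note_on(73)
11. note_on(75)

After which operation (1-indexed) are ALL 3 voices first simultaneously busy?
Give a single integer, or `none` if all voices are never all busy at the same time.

Op 1: note_on(82): voice 0 is free -> assigned | voices=[82 - -]
Op 2: note_on(81): voice 1 is free -> assigned | voices=[82 81 -]
Op 3: note_on(64): voice 2 is free -> assigned | voices=[82 81 64]
Op 4: note_on(72): all voices busy, STEAL voice 0 (pitch 82, oldest) -> assign | voices=[72 81 64]
Op 5: note_on(70): all voices busy, STEAL voice 1 (pitch 81, oldest) -> assign | voices=[72 70 64]
Op 6: note_on(83): all voices busy, STEAL voice 2 (pitch 64, oldest) -> assign | voices=[72 70 83]
Op 7: note_on(60): all voices busy, STEAL voice 0 (pitch 72, oldest) -> assign | voices=[60 70 83]
Op 8: note_on(67): all voices busy, STEAL voice 1 (pitch 70, oldest) -> assign | voices=[60 67 83]
Op 9: note_off(67): free voice 1 | voices=[60 - 83]
Op 10: note_on(73): voice 1 is free -> assigned | voices=[60 73 83]
Op 11: note_on(75): all voices busy, STEAL voice 2 (pitch 83, oldest) -> assign | voices=[60 73 75]

Answer: 3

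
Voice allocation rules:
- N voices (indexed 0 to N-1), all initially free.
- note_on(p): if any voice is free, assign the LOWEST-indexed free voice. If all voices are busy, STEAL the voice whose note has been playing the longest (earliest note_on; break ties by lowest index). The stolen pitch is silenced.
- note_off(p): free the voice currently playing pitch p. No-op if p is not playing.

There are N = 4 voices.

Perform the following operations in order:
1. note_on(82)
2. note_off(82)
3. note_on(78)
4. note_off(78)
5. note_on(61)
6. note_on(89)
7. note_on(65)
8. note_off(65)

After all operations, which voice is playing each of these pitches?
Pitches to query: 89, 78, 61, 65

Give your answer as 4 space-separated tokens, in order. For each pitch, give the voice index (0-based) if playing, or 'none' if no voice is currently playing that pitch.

Answer: 1 none 0 none

Derivation:
Op 1: note_on(82): voice 0 is free -> assigned | voices=[82 - - -]
Op 2: note_off(82): free voice 0 | voices=[- - - -]
Op 3: note_on(78): voice 0 is free -> assigned | voices=[78 - - -]
Op 4: note_off(78): free voice 0 | voices=[- - - -]
Op 5: note_on(61): voice 0 is free -> assigned | voices=[61 - - -]
Op 6: note_on(89): voice 1 is free -> assigned | voices=[61 89 - -]
Op 7: note_on(65): voice 2 is free -> assigned | voices=[61 89 65 -]
Op 8: note_off(65): free voice 2 | voices=[61 89 - -]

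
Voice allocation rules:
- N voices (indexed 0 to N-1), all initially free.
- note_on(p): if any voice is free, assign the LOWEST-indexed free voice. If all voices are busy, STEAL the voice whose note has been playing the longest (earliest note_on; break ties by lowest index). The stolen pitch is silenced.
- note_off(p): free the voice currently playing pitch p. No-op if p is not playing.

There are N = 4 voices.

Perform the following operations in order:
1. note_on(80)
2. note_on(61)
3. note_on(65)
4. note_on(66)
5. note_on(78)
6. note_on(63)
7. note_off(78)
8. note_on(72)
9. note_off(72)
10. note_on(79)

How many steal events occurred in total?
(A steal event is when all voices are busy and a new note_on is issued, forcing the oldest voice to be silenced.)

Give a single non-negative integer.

Answer: 2

Derivation:
Op 1: note_on(80): voice 0 is free -> assigned | voices=[80 - - -]
Op 2: note_on(61): voice 1 is free -> assigned | voices=[80 61 - -]
Op 3: note_on(65): voice 2 is free -> assigned | voices=[80 61 65 -]
Op 4: note_on(66): voice 3 is free -> assigned | voices=[80 61 65 66]
Op 5: note_on(78): all voices busy, STEAL voice 0 (pitch 80, oldest) -> assign | voices=[78 61 65 66]
Op 6: note_on(63): all voices busy, STEAL voice 1 (pitch 61, oldest) -> assign | voices=[78 63 65 66]
Op 7: note_off(78): free voice 0 | voices=[- 63 65 66]
Op 8: note_on(72): voice 0 is free -> assigned | voices=[72 63 65 66]
Op 9: note_off(72): free voice 0 | voices=[- 63 65 66]
Op 10: note_on(79): voice 0 is free -> assigned | voices=[79 63 65 66]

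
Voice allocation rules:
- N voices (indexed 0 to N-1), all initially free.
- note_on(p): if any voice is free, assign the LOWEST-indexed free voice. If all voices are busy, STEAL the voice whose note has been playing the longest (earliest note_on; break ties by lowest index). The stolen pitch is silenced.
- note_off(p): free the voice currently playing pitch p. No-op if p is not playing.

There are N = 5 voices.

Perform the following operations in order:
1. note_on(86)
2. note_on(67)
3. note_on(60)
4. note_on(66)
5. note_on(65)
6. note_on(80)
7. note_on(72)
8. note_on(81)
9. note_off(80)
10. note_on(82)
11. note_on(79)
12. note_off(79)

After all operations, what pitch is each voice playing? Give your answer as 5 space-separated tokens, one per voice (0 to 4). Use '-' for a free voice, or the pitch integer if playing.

Op 1: note_on(86): voice 0 is free -> assigned | voices=[86 - - - -]
Op 2: note_on(67): voice 1 is free -> assigned | voices=[86 67 - - -]
Op 3: note_on(60): voice 2 is free -> assigned | voices=[86 67 60 - -]
Op 4: note_on(66): voice 3 is free -> assigned | voices=[86 67 60 66 -]
Op 5: note_on(65): voice 4 is free -> assigned | voices=[86 67 60 66 65]
Op 6: note_on(80): all voices busy, STEAL voice 0 (pitch 86, oldest) -> assign | voices=[80 67 60 66 65]
Op 7: note_on(72): all voices busy, STEAL voice 1 (pitch 67, oldest) -> assign | voices=[80 72 60 66 65]
Op 8: note_on(81): all voices busy, STEAL voice 2 (pitch 60, oldest) -> assign | voices=[80 72 81 66 65]
Op 9: note_off(80): free voice 0 | voices=[- 72 81 66 65]
Op 10: note_on(82): voice 0 is free -> assigned | voices=[82 72 81 66 65]
Op 11: note_on(79): all voices busy, STEAL voice 3 (pitch 66, oldest) -> assign | voices=[82 72 81 79 65]
Op 12: note_off(79): free voice 3 | voices=[82 72 81 - 65]

Answer: 82 72 81 - 65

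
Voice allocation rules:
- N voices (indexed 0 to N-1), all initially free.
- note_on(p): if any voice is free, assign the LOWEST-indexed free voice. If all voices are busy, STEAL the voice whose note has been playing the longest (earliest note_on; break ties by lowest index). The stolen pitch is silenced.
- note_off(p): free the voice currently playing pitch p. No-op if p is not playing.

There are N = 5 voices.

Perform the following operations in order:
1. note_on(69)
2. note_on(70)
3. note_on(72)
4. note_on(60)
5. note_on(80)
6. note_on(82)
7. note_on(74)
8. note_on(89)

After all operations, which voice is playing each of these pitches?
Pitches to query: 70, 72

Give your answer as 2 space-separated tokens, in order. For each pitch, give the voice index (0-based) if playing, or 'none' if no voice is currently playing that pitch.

Op 1: note_on(69): voice 0 is free -> assigned | voices=[69 - - - -]
Op 2: note_on(70): voice 1 is free -> assigned | voices=[69 70 - - -]
Op 3: note_on(72): voice 2 is free -> assigned | voices=[69 70 72 - -]
Op 4: note_on(60): voice 3 is free -> assigned | voices=[69 70 72 60 -]
Op 5: note_on(80): voice 4 is free -> assigned | voices=[69 70 72 60 80]
Op 6: note_on(82): all voices busy, STEAL voice 0 (pitch 69, oldest) -> assign | voices=[82 70 72 60 80]
Op 7: note_on(74): all voices busy, STEAL voice 1 (pitch 70, oldest) -> assign | voices=[82 74 72 60 80]
Op 8: note_on(89): all voices busy, STEAL voice 2 (pitch 72, oldest) -> assign | voices=[82 74 89 60 80]

Answer: none none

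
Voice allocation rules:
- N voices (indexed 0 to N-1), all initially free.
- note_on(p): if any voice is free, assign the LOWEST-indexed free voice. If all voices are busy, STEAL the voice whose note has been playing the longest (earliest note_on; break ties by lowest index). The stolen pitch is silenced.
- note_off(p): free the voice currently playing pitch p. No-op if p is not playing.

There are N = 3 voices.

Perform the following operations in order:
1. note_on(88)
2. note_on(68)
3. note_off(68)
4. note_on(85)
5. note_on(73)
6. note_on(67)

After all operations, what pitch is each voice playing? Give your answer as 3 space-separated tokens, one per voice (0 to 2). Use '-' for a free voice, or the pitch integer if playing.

Op 1: note_on(88): voice 0 is free -> assigned | voices=[88 - -]
Op 2: note_on(68): voice 1 is free -> assigned | voices=[88 68 -]
Op 3: note_off(68): free voice 1 | voices=[88 - -]
Op 4: note_on(85): voice 1 is free -> assigned | voices=[88 85 -]
Op 5: note_on(73): voice 2 is free -> assigned | voices=[88 85 73]
Op 6: note_on(67): all voices busy, STEAL voice 0 (pitch 88, oldest) -> assign | voices=[67 85 73]

Answer: 67 85 73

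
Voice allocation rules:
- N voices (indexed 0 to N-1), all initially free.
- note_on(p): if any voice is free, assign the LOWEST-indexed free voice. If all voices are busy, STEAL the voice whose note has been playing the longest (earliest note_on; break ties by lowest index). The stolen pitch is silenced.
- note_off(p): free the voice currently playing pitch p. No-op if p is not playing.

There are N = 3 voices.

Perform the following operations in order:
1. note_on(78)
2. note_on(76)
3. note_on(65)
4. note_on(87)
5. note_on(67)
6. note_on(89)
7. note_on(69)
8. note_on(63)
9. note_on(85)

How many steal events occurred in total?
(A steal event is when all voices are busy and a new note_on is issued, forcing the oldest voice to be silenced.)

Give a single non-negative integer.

Op 1: note_on(78): voice 0 is free -> assigned | voices=[78 - -]
Op 2: note_on(76): voice 1 is free -> assigned | voices=[78 76 -]
Op 3: note_on(65): voice 2 is free -> assigned | voices=[78 76 65]
Op 4: note_on(87): all voices busy, STEAL voice 0 (pitch 78, oldest) -> assign | voices=[87 76 65]
Op 5: note_on(67): all voices busy, STEAL voice 1 (pitch 76, oldest) -> assign | voices=[87 67 65]
Op 6: note_on(89): all voices busy, STEAL voice 2 (pitch 65, oldest) -> assign | voices=[87 67 89]
Op 7: note_on(69): all voices busy, STEAL voice 0 (pitch 87, oldest) -> assign | voices=[69 67 89]
Op 8: note_on(63): all voices busy, STEAL voice 1 (pitch 67, oldest) -> assign | voices=[69 63 89]
Op 9: note_on(85): all voices busy, STEAL voice 2 (pitch 89, oldest) -> assign | voices=[69 63 85]

Answer: 6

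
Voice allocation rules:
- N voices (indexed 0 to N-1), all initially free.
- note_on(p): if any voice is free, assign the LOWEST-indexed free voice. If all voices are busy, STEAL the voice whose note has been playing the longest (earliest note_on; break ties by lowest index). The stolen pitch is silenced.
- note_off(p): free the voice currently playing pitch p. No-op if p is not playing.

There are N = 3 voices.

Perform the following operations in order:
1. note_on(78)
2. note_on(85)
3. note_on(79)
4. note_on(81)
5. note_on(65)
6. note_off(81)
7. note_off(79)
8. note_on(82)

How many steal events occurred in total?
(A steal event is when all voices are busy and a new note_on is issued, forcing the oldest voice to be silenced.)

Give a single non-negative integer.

Op 1: note_on(78): voice 0 is free -> assigned | voices=[78 - -]
Op 2: note_on(85): voice 1 is free -> assigned | voices=[78 85 -]
Op 3: note_on(79): voice 2 is free -> assigned | voices=[78 85 79]
Op 4: note_on(81): all voices busy, STEAL voice 0 (pitch 78, oldest) -> assign | voices=[81 85 79]
Op 5: note_on(65): all voices busy, STEAL voice 1 (pitch 85, oldest) -> assign | voices=[81 65 79]
Op 6: note_off(81): free voice 0 | voices=[- 65 79]
Op 7: note_off(79): free voice 2 | voices=[- 65 -]
Op 8: note_on(82): voice 0 is free -> assigned | voices=[82 65 -]

Answer: 2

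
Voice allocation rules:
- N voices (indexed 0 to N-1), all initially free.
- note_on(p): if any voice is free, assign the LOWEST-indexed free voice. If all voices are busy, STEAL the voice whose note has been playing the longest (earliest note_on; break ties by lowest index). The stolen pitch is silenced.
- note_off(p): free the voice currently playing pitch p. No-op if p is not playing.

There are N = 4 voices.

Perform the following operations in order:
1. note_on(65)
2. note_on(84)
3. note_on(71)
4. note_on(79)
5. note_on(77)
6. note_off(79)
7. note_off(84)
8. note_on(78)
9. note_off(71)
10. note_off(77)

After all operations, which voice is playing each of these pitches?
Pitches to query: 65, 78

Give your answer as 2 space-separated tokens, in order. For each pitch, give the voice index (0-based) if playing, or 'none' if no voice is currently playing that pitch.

Op 1: note_on(65): voice 0 is free -> assigned | voices=[65 - - -]
Op 2: note_on(84): voice 1 is free -> assigned | voices=[65 84 - -]
Op 3: note_on(71): voice 2 is free -> assigned | voices=[65 84 71 -]
Op 4: note_on(79): voice 3 is free -> assigned | voices=[65 84 71 79]
Op 5: note_on(77): all voices busy, STEAL voice 0 (pitch 65, oldest) -> assign | voices=[77 84 71 79]
Op 6: note_off(79): free voice 3 | voices=[77 84 71 -]
Op 7: note_off(84): free voice 1 | voices=[77 - 71 -]
Op 8: note_on(78): voice 1 is free -> assigned | voices=[77 78 71 -]
Op 9: note_off(71): free voice 2 | voices=[77 78 - -]
Op 10: note_off(77): free voice 0 | voices=[- 78 - -]

Answer: none 1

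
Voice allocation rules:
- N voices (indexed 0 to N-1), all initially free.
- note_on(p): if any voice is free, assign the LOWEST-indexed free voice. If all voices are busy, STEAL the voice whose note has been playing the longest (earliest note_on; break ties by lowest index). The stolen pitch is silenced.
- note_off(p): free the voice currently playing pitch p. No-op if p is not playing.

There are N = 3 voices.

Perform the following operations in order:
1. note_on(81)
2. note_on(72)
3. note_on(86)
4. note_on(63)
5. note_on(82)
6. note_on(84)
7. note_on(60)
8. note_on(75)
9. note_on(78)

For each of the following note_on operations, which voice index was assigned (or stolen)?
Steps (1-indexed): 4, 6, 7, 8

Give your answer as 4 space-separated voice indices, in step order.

Op 1: note_on(81): voice 0 is free -> assigned | voices=[81 - -]
Op 2: note_on(72): voice 1 is free -> assigned | voices=[81 72 -]
Op 3: note_on(86): voice 2 is free -> assigned | voices=[81 72 86]
Op 4: note_on(63): all voices busy, STEAL voice 0 (pitch 81, oldest) -> assign | voices=[63 72 86]
Op 5: note_on(82): all voices busy, STEAL voice 1 (pitch 72, oldest) -> assign | voices=[63 82 86]
Op 6: note_on(84): all voices busy, STEAL voice 2 (pitch 86, oldest) -> assign | voices=[63 82 84]
Op 7: note_on(60): all voices busy, STEAL voice 0 (pitch 63, oldest) -> assign | voices=[60 82 84]
Op 8: note_on(75): all voices busy, STEAL voice 1 (pitch 82, oldest) -> assign | voices=[60 75 84]
Op 9: note_on(78): all voices busy, STEAL voice 2 (pitch 84, oldest) -> assign | voices=[60 75 78]

Answer: 0 2 0 1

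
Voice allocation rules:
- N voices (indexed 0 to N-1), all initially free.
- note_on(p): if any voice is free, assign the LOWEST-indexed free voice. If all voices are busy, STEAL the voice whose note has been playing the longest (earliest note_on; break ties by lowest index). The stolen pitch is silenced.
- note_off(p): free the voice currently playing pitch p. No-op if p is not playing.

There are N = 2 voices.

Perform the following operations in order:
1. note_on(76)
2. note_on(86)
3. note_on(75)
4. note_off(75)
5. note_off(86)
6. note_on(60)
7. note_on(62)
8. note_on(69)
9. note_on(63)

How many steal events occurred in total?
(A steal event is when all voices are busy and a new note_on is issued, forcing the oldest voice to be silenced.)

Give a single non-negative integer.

Op 1: note_on(76): voice 0 is free -> assigned | voices=[76 -]
Op 2: note_on(86): voice 1 is free -> assigned | voices=[76 86]
Op 3: note_on(75): all voices busy, STEAL voice 0 (pitch 76, oldest) -> assign | voices=[75 86]
Op 4: note_off(75): free voice 0 | voices=[- 86]
Op 5: note_off(86): free voice 1 | voices=[- -]
Op 6: note_on(60): voice 0 is free -> assigned | voices=[60 -]
Op 7: note_on(62): voice 1 is free -> assigned | voices=[60 62]
Op 8: note_on(69): all voices busy, STEAL voice 0 (pitch 60, oldest) -> assign | voices=[69 62]
Op 9: note_on(63): all voices busy, STEAL voice 1 (pitch 62, oldest) -> assign | voices=[69 63]

Answer: 3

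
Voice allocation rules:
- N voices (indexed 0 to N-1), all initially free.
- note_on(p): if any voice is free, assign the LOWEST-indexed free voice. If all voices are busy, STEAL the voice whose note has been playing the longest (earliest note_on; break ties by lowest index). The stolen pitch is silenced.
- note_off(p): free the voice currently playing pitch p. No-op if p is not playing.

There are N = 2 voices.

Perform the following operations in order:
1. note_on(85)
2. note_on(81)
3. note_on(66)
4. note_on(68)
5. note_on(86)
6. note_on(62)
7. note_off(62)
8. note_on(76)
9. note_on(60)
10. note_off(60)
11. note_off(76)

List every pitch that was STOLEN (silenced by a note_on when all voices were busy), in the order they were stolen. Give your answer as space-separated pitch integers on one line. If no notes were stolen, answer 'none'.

Answer: 85 81 66 68 86

Derivation:
Op 1: note_on(85): voice 0 is free -> assigned | voices=[85 -]
Op 2: note_on(81): voice 1 is free -> assigned | voices=[85 81]
Op 3: note_on(66): all voices busy, STEAL voice 0 (pitch 85, oldest) -> assign | voices=[66 81]
Op 4: note_on(68): all voices busy, STEAL voice 1 (pitch 81, oldest) -> assign | voices=[66 68]
Op 5: note_on(86): all voices busy, STEAL voice 0 (pitch 66, oldest) -> assign | voices=[86 68]
Op 6: note_on(62): all voices busy, STEAL voice 1 (pitch 68, oldest) -> assign | voices=[86 62]
Op 7: note_off(62): free voice 1 | voices=[86 -]
Op 8: note_on(76): voice 1 is free -> assigned | voices=[86 76]
Op 9: note_on(60): all voices busy, STEAL voice 0 (pitch 86, oldest) -> assign | voices=[60 76]
Op 10: note_off(60): free voice 0 | voices=[- 76]
Op 11: note_off(76): free voice 1 | voices=[- -]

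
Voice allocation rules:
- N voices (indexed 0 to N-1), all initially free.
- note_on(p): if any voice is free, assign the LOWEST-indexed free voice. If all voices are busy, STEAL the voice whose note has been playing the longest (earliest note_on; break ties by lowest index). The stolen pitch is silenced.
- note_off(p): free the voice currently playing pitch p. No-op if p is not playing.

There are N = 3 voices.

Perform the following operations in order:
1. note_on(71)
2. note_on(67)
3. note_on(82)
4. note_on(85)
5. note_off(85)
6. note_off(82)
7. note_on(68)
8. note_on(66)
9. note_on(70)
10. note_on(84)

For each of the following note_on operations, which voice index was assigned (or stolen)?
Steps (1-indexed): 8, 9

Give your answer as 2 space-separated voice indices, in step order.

Answer: 2 1

Derivation:
Op 1: note_on(71): voice 0 is free -> assigned | voices=[71 - -]
Op 2: note_on(67): voice 1 is free -> assigned | voices=[71 67 -]
Op 3: note_on(82): voice 2 is free -> assigned | voices=[71 67 82]
Op 4: note_on(85): all voices busy, STEAL voice 0 (pitch 71, oldest) -> assign | voices=[85 67 82]
Op 5: note_off(85): free voice 0 | voices=[- 67 82]
Op 6: note_off(82): free voice 2 | voices=[- 67 -]
Op 7: note_on(68): voice 0 is free -> assigned | voices=[68 67 -]
Op 8: note_on(66): voice 2 is free -> assigned | voices=[68 67 66]
Op 9: note_on(70): all voices busy, STEAL voice 1 (pitch 67, oldest) -> assign | voices=[68 70 66]
Op 10: note_on(84): all voices busy, STEAL voice 0 (pitch 68, oldest) -> assign | voices=[84 70 66]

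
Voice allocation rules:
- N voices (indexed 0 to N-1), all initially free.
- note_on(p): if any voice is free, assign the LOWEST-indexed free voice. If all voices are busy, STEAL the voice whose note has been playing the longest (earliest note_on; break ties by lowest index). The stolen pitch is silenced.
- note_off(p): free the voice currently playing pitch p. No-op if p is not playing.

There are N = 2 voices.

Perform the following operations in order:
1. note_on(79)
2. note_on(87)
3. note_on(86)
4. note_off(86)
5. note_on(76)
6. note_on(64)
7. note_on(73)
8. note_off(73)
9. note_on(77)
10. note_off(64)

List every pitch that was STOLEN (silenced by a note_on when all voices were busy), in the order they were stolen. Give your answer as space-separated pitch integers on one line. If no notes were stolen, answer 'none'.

Answer: 79 87 76

Derivation:
Op 1: note_on(79): voice 0 is free -> assigned | voices=[79 -]
Op 2: note_on(87): voice 1 is free -> assigned | voices=[79 87]
Op 3: note_on(86): all voices busy, STEAL voice 0 (pitch 79, oldest) -> assign | voices=[86 87]
Op 4: note_off(86): free voice 0 | voices=[- 87]
Op 5: note_on(76): voice 0 is free -> assigned | voices=[76 87]
Op 6: note_on(64): all voices busy, STEAL voice 1 (pitch 87, oldest) -> assign | voices=[76 64]
Op 7: note_on(73): all voices busy, STEAL voice 0 (pitch 76, oldest) -> assign | voices=[73 64]
Op 8: note_off(73): free voice 0 | voices=[- 64]
Op 9: note_on(77): voice 0 is free -> assigned | voices=[77 64]
Op 10: note_off(64): free voice 1 | voices=[77 -]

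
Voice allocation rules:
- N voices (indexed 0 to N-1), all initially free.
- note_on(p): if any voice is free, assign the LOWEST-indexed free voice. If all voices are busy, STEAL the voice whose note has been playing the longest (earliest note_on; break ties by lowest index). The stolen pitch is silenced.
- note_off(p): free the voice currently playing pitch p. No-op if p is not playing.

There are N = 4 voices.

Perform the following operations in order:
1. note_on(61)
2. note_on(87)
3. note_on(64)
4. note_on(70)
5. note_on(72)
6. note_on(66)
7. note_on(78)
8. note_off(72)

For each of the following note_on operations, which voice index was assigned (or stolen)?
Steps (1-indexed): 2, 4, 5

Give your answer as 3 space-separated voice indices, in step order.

Op 1: note_on(61): voice 0 is free -> assigned | voices=[61 - - -]
Op 2: note_on(87): voice 1 is free -> assigned | voices=[61 87 - -]
Op 3: note_on(64): voice 2 is free -> assigned | voices=[61 87 64 -]
Op 4: note_on(70): voice 3 is free -> assigned | voices=[61 87 64 70]
Op 5: note_on(72): all voices busy, STEAL voice 0 (pitch 61, oldest) -> assign | voices=[72 87 64 70]
Op 6: note_on(66): all voices busy, STEAL voice 1 (pitch 87, oldest) -> assign | voices=[72 66 64 70]
Op 7: note_on(78): all voices busy, STEAL voice 2 (pitch 64, oldest) -> assign | voices=[72 66 78 70]
Op 8: note_off(72): free voice 0 | voices=[- 66 78 70]

Answer: 1 3 0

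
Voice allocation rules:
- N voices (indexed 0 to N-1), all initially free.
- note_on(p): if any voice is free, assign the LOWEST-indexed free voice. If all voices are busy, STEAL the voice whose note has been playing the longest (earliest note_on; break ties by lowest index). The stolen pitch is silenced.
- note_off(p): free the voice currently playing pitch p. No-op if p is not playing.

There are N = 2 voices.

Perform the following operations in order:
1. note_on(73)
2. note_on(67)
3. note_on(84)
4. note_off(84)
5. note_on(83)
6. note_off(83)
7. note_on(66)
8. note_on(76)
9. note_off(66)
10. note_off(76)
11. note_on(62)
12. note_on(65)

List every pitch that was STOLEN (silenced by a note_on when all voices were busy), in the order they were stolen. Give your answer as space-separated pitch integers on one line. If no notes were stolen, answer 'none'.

Answer: 73 67

Derivation:
Op 1: note_on(73): voice 0 is free -> assigned | voices=[73 -]
Op 2: note_on(67): voice 1 is free -> assigned | voices=[73 67]
Op 3: note_on(84): all voices busy, STEAL voice 0 (pitch 73, oldest) -> assign | voices=[84 67]
Op 4: note_off(84): free voice 0 | voices=[- 67]
Op 5: note_on(83): voice 0 is free -> assigned | voices=[83 67]
Op 6: note_off(83): free voice 0 | voices=[- 67]
Op 7: note_on(66): voice 0 is free -> assigned | voices=[66 67]
Op 8: note_on(76): all voices busy, STEAL voice 1 (pitch 67, oldest) -> assign | voices=[66 76]
Op 9: note_off(66): free voice 0 | voices=[- 76]
Op 10: note_off(76): free voice 1 | voices=[- -]
Op 11: note_on(62): voice 0 is free -> assigned | voices=[62 -]
Op 12: note_on(65): voice 1 is free -> assigned | voices=[62 65]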